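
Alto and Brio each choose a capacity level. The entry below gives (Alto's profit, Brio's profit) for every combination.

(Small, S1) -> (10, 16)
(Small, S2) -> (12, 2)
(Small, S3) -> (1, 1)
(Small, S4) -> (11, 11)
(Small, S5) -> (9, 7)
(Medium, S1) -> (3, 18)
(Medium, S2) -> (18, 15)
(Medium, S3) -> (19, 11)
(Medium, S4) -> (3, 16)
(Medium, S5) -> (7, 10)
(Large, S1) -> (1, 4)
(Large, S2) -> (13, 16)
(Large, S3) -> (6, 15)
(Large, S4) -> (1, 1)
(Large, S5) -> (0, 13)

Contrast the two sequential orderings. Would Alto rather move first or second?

If Alto leads: Brio's best replies are Small→S1, Medium→S1, Large→S2; Alto's induced payoffs 10, 3, 13; outcome (Large, S2), payoffs (13, 16).
If Brio leads: Alto's best replies are S1→Small, S2→Medium, S3→Medium, S4→Small, S5→Small; Brio's induced payoffs 16, 15, 11, 11, 7; outcome (Small, S1), payoffs (10, 16).
Alto gets 13 moving first and 10 moving second, so Alto prefers to move first.

first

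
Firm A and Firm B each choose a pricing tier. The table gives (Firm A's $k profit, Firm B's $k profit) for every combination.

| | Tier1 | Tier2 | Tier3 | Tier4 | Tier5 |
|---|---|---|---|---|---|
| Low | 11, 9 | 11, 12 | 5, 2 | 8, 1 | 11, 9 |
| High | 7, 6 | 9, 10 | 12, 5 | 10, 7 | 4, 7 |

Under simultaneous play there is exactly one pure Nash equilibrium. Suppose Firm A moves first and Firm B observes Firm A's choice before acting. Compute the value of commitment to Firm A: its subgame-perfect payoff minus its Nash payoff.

0

Solve by backward induction (Firm A leads).
- Low → Firm B plays Tier2 (best of 9, 12, 2, 1, 9); Firm A gets 11.
- High → Firm B plays Tier2 (best of 6, 10, 5, 7, 7); Firm A gets 9.
Among 11, 9, the best is 11 at Low. Subgame-perfect outcome: (Low, Tier2) with payoffs (11, 12).
Under simultaneous play:
Firm A's best replies: Tier1→Low; Tier2→Low; Tier3→High; Tier4→High; Tier5→Low.
Firm B's best replies: Low→Tier2; High→Tier2.
The unique mutual best reply is (Low, Tier2), giving (11, 12).
Firm A's commitment gain: 11 − 11 = 0.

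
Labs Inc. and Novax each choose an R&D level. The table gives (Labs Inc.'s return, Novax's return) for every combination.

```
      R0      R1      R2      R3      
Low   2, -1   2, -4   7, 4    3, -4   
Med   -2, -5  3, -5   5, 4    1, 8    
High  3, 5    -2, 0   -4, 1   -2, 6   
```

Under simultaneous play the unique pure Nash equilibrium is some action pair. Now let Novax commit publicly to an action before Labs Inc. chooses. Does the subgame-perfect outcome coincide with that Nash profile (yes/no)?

no

Solve by backward induction (Novax leads).
- R0: BR = High, leader payoff 5.
- R1: BR = Med, leader payoff -5.
- R2: BR = Low, leader payoff 4.
- R3: BR = Low, leader payoff -4.
Among 5, -5, 4, -4, the best is 5 at R0. Subgame-perfect outcome: (High, R0) with payoffs (3, 5).
For the simultaneous game, intersect best replies.
Labs Inc.'s best replies: R0→High; R1→Med; R2→Low; R3→Low.
Novax's best replies: Low→R2; Med→R3; High→R3.
Only (Low, R2) has each player best-responding; Nash payoffs (7, 4).
Sequential outcome (High, R0) differs from the Nash profile (Low, R2).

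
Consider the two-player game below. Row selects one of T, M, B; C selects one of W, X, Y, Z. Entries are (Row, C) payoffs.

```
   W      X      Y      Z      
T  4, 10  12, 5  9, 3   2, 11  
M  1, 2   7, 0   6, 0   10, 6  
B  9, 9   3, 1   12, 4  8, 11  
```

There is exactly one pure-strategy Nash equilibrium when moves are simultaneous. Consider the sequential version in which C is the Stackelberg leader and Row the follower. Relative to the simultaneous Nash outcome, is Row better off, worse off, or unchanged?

worse off

Solve by backward induction (C leads).
- W: BR = B, leader payoff 9.
- X: BR = T, leader payoff 5.
- Y: BR = B, leader payoff 4.
- Z: BR = M, leader payoff 6.
C's induced payoffs are 9, 5, 4, 6, so C commits to W. Subgame-perfect outcome: (B, W) with payoffs (9, 9).
Now find the simultaneous Nash equilibrium.
Row's best replies: W→B; X→T; Y→B; Z→M.
C's best replies: T→Z; M→Z; B→Z.
Only (M, Z) has each player best-responding; Nash payoffs (10, 6).
Row earns 9 sequentially versus 10 at the Nash outcome: worse off.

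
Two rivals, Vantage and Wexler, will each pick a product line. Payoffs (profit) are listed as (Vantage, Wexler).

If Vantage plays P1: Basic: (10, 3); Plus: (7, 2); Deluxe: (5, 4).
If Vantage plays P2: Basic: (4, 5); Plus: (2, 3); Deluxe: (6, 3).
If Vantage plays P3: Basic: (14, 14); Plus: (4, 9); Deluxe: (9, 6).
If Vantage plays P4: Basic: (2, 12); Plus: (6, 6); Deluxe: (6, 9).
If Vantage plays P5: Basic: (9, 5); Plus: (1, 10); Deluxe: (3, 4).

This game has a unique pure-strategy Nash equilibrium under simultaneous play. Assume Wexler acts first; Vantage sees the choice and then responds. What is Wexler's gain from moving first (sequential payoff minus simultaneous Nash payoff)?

0

Work backward from Vantage's decision.
- Basic: BR = P3, leader payoff 14.
- Plus: BR = P1, leader payoff 2.
- Deluxe: BR = P3, leader payoff 6.
Maximizing over 14, 2, 6, Wexler chooses Basic. Subgame-perfect outcome: (P3, Basic) with payoffs (14, 14).
Under simultaneous play:
Vantage's best replies: Basic→P3; Plus→P1; Deluxe→P3.
Wexler's best replies: P1→Deluxe; P2→Basic; P3→Basic; P4→Basic; P5→Plus.
Only (P3, Basic) has each player best-responding; Nash payoffs (14, 14).
Wexler's commitment gain: 14 − 14 = 0.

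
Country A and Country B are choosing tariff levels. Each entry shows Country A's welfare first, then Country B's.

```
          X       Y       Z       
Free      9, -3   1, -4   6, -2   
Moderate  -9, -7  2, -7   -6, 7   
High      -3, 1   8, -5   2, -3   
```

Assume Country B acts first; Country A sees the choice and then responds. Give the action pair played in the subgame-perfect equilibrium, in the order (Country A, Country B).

(Free, Z)

Solve by backward induction (Country B leads).
- X → Country A plays Free (best of 9, -9, -3); Country B gets -3.
- Y → Country A plays High (best of 1, 2, 8); Country B gets -5.
- Z → Country A plays Free (best of 6, -6, 2); Country B gets -2.
Maximizing over -3, -5, -2, Country B chooses Z. Subgame-perfect outcome: (Free, Z) with payoffs (6, -2).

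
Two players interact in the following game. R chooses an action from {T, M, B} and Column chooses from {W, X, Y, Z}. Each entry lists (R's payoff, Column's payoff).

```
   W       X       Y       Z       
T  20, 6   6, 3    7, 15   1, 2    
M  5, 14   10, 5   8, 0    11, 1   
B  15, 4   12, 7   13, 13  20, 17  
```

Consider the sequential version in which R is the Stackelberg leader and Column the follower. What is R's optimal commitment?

B

Solve by backward induction (R leads).
- T: BR = Y, leader payoff 7.
- M: BR = W, leader payoff 5.
- B: BR = Z, leader payoff 20.
Maximizing over 7, 5, 20, R chooses B. Subgame-perfect outcome: (B, Z) with payoffs (20, 17).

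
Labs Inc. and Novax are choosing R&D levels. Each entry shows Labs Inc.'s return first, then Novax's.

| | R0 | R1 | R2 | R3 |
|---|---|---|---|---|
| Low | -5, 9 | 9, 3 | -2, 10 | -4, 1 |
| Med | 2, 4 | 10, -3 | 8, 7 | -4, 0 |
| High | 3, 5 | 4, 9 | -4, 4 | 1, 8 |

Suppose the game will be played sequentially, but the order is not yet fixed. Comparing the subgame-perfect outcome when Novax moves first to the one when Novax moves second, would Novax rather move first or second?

If Labs Inc. leads: Novax's best replies are Low→R2, Med→R2, High→R1; Labs Inc.'s induced payoffs -2, 8, 4; outcome (Med, R2), payoffs (8, 7).
If Novax leads: Labs Inc.'s best replies are R0→High, R1→Med, R2→Med, R3→High; Novax's induced payoffs 5, -3, 7, 8; outcome (High, R3), payoffs (1, 8).
Novax gets 8 moving first and 7 moving second, so Novax prefers to move first.

first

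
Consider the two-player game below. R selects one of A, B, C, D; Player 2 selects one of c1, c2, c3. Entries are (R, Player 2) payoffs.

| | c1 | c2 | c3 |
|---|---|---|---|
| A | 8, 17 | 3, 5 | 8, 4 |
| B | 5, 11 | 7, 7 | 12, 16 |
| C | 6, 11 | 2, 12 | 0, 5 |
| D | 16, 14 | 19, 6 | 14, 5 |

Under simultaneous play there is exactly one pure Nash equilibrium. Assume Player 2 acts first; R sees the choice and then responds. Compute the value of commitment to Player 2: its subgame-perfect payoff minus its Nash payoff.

Backward induction with Player 2 moving first.
- c1: R compares 8, 5, 6, 16 and picks D; Player 2 would get 14.
- c2: R compares 3, 7, 2, 19 and picks D; Player 2 would get 6.
- c3: R compares 8, 12, 0, 14 and picks D; Player 2 would get 5.
Maximizing over 14, 6, 5, Player 2 chooses c1. Subgame-perfect outcome: (D, c1) with payoffs (16, 14).
For the simultaneous game, intersect best replies.
R's best replies: c1→D; c2→D; c3→D.
Player 2's best replies: A→c1; B→c3; C→c2; D→c1.
The unique mutual best reply is (D, c1), giving (16, 14).
Player 2's commitment gain: 14 − 14 = 0.

0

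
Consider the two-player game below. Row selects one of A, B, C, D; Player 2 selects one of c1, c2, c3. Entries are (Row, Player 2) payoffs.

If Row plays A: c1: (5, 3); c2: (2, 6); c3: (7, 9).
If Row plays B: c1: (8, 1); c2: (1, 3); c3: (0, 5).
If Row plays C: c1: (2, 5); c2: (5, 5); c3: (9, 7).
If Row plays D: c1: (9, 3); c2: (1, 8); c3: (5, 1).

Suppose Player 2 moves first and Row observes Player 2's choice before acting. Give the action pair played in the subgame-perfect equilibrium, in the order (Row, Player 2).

Backward induction with Player 2 moving first.
- c1: Row compares 5, 8, 2, 9 and picks D; Player 2 would get 3.
- c2: Row compares 2, 1, 5, 1 and picks C; Player 2 would get 5.
- c3: Row compares 7, 0, 9, 5 and picks C; Player 2 would get 7.
Player 2's induced payoffs are 3, 5, 7, so Player 2 commits to c3. Subgame-perfect outcome: (C, c3) with payoffs (9, 7).

(C, c3)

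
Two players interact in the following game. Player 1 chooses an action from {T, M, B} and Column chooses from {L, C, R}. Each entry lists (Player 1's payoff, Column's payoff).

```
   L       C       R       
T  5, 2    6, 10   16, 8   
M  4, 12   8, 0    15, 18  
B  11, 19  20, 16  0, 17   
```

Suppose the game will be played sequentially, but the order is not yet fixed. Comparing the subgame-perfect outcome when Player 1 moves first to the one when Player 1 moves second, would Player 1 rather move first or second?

If Player 1 leads: Column's best replies are T→C, M→R, B→L; Player 1's induced payoffs 6, 15, 11; outcome (M, R), payoffs (15, 18).
If Column leads: Player 1's best replies are L→B, C→B, R→T; Column's induced payoffs 19, 16, 8; outcome (B, L), payoffs (11, 19).
Player 1 gets 15 moving first and 11 moving second, so Player 1 prefers to move first.

first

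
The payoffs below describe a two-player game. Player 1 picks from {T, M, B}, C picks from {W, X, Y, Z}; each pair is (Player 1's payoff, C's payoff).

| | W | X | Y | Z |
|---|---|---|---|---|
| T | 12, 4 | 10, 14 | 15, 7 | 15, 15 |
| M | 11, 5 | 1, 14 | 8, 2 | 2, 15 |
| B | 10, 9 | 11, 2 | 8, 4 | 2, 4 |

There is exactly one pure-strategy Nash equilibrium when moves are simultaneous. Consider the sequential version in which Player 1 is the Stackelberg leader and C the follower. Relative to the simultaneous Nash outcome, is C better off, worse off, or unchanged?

unchanged

Work backward from C's decision.
- T → C plays Z (best of 4, 14, 7, 15); Player 1 gets 15.
- M → C plays Z (best of 5, 14, 2, 15); Player 1 gets 2.
- B → C plays W (best of 9, 2, 4, 4); Player 1 gets 10.
Among 15, 2, 10, the best is 15 at T. Subgame-perfect outcome: (T, Z) with payoffs (15, 15).
Now find the simultaneous Nash equilibrium.
Player 1's best replies: W→T; X→B; Y→T; Z→T.
C's best replies: T→Z; M→Z; B→W.
The unique mutual best reply is (T, Z), giving (15, 15).
C earns 15 sequentially versus 15 at the Nash outcome: unchanged.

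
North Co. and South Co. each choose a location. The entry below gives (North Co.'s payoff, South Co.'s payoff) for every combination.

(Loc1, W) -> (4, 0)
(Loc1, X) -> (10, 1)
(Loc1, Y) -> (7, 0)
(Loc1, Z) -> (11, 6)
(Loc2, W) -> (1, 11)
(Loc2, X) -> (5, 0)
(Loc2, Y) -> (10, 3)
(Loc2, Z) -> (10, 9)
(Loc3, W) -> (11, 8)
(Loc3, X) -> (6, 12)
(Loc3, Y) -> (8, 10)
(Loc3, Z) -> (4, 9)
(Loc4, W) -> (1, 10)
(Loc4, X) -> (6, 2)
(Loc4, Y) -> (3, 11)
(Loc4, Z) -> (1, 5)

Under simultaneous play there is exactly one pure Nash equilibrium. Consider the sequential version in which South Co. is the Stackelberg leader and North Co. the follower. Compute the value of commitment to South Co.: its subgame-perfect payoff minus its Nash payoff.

Solve by backward induction (South Co. leads).
- W → North Co. plays Loc3 (best of 4, 1, 11, 1); South Co. gets 8.
- X → North Co. plays Loc1 (best of 10, 5, 6, 6); South Co. gets 1.
- Y → North Co. plays Loc2 (best of 7, 10, 8, 3); South Co. gets 3.
- Z → North Co. plays Loc1 (best of 11, 10, 4, 1); South Co. gets 6.
Among 8, 1, 3, 6, the best is 8 at W. Subgame-perfect outcome: (Loc3, W) with payoffs (11, 8).
Under simultaneous play:
North Co.'s best replies: W→Loc3; X→Loc1; Y→Loc2; Z→Loc1.
South Co.'s best replies: Loc1→Z; Loc2→W; Loc3→X; Loc4→Y.
Only (Loc1, Z) has each player best-responding; Nash payoffs (11, 6).
South Co.'s commitment gain: 8 − 6 = 2.

2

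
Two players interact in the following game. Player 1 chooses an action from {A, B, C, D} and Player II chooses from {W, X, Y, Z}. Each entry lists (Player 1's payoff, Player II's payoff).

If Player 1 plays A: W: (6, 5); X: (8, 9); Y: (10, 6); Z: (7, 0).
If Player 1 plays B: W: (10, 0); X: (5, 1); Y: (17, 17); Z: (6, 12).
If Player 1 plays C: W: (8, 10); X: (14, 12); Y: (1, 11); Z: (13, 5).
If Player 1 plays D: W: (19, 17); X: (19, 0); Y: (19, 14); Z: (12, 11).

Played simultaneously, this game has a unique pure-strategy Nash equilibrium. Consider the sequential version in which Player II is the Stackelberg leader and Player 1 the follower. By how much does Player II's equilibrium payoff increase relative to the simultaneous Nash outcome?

Player 1 best-responds to each possible Player II move:
- W: BR = D, leader payoff 17.
- X: BR = D, leader payoff 0.
- Y: BR = D, leader payoff 14.
- Z: BR = C, leader payoff 5.
Maximizing over 17, 0, 14, 5, Player II chooses W. Subgame-perfect outcome: (D, W) with payoffs (19, 17).
For the simultaneous game, intersect best replies.
Player 1's best replies: W→D; X→D; Y→D; Z→C.
Player II's best replies: A→X; B→Y; C→X; D→W.
The unique mutual best reply is (D, W), giving (19, 17).
Player II's commitment gain: 17 − 17 = 0.

0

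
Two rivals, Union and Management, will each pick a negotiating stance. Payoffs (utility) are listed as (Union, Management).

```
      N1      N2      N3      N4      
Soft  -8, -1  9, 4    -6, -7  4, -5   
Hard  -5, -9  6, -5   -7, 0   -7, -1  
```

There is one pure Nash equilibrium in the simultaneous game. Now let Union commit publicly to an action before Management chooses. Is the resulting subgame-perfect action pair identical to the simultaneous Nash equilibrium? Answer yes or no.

yes

Solve by backward induction (Union leads).
- Soft: Management compares -1, 4, -7, -5 and picks N2; Union would get 9.
- Hard: Management compares -9, -5, 0, -1 and picks N3; Union would get -7.
Maximizing over 9, -7, Union chooses Soft. Subgame-perfect outcome: (Soft, N2) with payoffs (9, 4).
Now find the simultaneous Nash equilibrium.
Union's best replies: N1→Hard; N2→Soft; N3→Soft; N4→Soft.
Management's best replies: Soft→N2; Hard→N3.
The unique mutual best reply is (Soft, N2), giving (9, 4).
Sequential outcome (Soft, N2) coincides with the Nash profile (Soft, N2).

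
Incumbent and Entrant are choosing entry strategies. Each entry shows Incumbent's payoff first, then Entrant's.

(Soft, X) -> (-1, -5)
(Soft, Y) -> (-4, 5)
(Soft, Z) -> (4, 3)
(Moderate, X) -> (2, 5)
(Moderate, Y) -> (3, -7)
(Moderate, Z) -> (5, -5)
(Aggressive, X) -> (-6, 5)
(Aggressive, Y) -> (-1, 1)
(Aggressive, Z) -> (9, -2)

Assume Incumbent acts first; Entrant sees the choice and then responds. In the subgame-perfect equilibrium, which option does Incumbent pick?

Moderate

Backward induction with Incumbent moving first.
- Soft: Entrant compares -5, 5, 3 and picks Y; Incumbent would get -4.
- Moderate: Entrant compares 5, -7, -5 and picks X; Incumbent would get 2.
- Aggressive: Entrant compares 5, 1, -2 and picks X; Incumbent would get -6.
Incumbent's induced payoffs are -4, 2, -6, so Incumbent commits to Moderate. Subgame-perfect outcome: (Moderate, X) with payoffs (2, 5).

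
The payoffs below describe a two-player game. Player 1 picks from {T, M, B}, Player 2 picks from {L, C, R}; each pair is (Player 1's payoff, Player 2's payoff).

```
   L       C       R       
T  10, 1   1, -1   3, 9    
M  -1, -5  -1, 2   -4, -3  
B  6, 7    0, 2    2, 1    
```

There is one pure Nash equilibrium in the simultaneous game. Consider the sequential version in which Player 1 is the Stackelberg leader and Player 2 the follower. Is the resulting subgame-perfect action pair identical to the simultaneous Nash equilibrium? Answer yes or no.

Work backward from Player 2's decision.
- T: BR = R, leader payoff 3.
- M: BR = C, leader payoff -1.
- B: BR = L, leader payoff 6.
Player 1's induced payoffs are 3, -1, 6, so Player 1 commits to B. Subgame-perfect outcome: (B, L) with payoffs (6, 7).
For the simultaneous game, intersect best replies.
Player 1's best replies: L→T; C→T; R→T.
Player 2's best replies: T→R; M→C; B→L.
The unique mutual best reply is (T, R), giving (3, 9).
Sequential outcome (B, L) differs from the Nash profile (T, R).

no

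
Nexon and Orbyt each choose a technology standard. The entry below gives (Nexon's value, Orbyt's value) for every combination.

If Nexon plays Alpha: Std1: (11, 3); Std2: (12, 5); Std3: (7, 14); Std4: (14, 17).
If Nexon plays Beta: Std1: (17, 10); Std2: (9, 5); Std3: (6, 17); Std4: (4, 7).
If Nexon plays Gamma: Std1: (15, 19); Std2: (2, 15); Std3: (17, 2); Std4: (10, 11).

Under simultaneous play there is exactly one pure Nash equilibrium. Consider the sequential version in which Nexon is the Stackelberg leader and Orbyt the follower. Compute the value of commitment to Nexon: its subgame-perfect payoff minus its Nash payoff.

1

Solve by backward induction (Nexon leads).
- Alpha → Orbyt plays Std4 (best of 3, 5, 14, 17); Nexon gets 14.
- Beta → Orbyt plays Std3 (best of 10, 5, 17, 7); Nexon gets 6.
- Gamma → Orbyt plays Std1 (best of 19, 15, 2, 11); Nexon gets 15.
Nexon's induced payoffs are 14, 6, 15, so Nexon commits to Gamma. Subgame-perfect outcome: (Gamma, Std1) with payoffs (15, 19).
For the simultaneous game, intersect best replies.
Nexon's best replies: Std1→Beta; Std2→Alpha; Std3→Gamma; Std4→Alpha.
Orbyt's best replies: Alpha→Std4; Beta→Std3; Gamma→Std1.
The unique mutual best reply is (Alpha, Std4), giving (14, 17).
Nexon's commitment gain: 15 − 14 = 1.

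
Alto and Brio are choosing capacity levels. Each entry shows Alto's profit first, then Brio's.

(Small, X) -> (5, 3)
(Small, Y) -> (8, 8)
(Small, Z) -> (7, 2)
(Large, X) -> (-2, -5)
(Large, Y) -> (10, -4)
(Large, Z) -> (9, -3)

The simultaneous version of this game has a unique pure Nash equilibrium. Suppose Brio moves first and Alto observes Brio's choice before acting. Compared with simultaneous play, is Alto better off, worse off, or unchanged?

Work backward from Alto's decision.
- X: Alto compares 5, -2 and picks Small; Brio would get 3.
- Y: Alto compares 8, 10 and picks Large; Brio would get -4.
- Z: Alto compares 7, 9 and picks Large; Brio would get -3.
Among 3, -4, -3, the best is 3 at X. Subgame-perfect outcome: (Small, X) with payoffs (5, 3).
Now find the simultaneous Nash equilibrium.
Alto's best replies: X→Small; Y→Large; Z→Large.
Brio's best replies: Small→Y; Large→Z.
The unique mutual best reply is (Large, Z), giving (9, -3).
Alto earns 5 sequentially versus 9 at the Nash outcome: worse off.

worse off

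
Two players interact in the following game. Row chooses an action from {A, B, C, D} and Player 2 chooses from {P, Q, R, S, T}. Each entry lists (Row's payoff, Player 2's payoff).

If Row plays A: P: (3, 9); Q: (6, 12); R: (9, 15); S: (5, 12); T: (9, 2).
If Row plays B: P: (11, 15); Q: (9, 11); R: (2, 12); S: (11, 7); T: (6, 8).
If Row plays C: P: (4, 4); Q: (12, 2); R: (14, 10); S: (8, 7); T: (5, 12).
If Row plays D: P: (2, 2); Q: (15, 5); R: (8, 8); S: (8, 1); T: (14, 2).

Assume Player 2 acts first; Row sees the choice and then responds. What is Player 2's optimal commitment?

P

Backward induction with Player 2 moving first.
- P: BR = B, leader payoff 15.
- Q: BR = D, leader payoff 5.
- R: BR = C, leader payoff 10.
- S: BR = B, leader payoff 7.
- T: BR = D, leader payoff 2.
Maximizing over 15, 5, 10, 7, 2, Player 2 chooses P. Subgame-perfect outcome: (B, P) with payoffs (11, 15).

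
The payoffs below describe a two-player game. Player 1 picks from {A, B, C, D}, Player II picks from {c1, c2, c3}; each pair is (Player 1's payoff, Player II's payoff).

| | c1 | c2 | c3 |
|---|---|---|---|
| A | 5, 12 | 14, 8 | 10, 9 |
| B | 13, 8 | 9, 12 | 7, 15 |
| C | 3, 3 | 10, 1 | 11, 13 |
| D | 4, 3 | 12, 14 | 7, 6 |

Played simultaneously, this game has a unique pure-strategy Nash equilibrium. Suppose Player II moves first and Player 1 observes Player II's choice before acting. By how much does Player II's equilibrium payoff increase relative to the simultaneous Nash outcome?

0

Work backward from Player 1's decision.
- c1 → Player 1 plays B (best of 5, 13, 3, 4); Player II gets 8.
- c2 → Player 1 plays A (best of 14, 9, 10, 12); Player II gets 8.
- c3 → Player 1 plays C (best of 10, 7, 11, 7); Player II gets 13.
Among 8, 8, 13, the best is 13 at c3. Subgame-perfect outcome: (C, c3) with payoffs (11, 13).
For the simultaneous game, intersect best replies.
Player 1's best replies: c1→B; c2→A; c3→C.
Player II's best replies: A→c1; B→c3; C→c3; D→c2.
The unique mutual best reply is (C, c3), giving (11, 13).
Player II's commitment gain: 13 − 13 = 0.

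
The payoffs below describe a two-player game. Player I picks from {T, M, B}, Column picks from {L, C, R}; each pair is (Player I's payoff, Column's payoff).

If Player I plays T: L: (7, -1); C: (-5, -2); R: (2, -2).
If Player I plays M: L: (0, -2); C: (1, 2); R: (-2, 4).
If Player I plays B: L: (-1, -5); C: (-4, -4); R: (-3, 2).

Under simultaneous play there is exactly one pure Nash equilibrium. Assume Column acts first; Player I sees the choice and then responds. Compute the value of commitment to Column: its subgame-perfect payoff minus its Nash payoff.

3

Backward induction with Column moving first.
- L: Player I compares 7, 0, -1 and picks T; Column would get -1.
- C: Player I compares -5, 1, -4 and picks M; Column would get 2.
- R: Player I compares 2, -2, -3 and picks T; Column would get -2.
Column's induced payoffs are -1, 2, -2, so Column commits to C. Subgame-perfect outcome: (M, C) with payoffs (1, 2).
Now find the simultaneous Nash equilibrium.
Player I's best replies: L→T; C→M; R→T.
Column's best replies: T→L; M→R; B→R.
Only (T, L) has each player best-responding; Nash payoffs (7, -1).
Column's commitment gain: 2 − -1 = 3.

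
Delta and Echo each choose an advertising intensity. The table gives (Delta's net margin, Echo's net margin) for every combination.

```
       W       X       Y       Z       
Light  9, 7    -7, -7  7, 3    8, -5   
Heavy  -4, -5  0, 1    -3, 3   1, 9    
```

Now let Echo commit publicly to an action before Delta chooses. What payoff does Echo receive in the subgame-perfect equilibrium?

Backward induction with Echo moving first.
- W: BR = Light, leader payoff 7.
- X: BR = Heavy, leader payoff 1.
- Y: BR = Light, leader payoff 3.
- Z: BR = Light, leader payoff -5.
Echo's induced payoffs are 7, 1, 3, -5, so Echo commits to W. Subgame-perfect outcome: (Light, W) with payoffs (9, 7).

7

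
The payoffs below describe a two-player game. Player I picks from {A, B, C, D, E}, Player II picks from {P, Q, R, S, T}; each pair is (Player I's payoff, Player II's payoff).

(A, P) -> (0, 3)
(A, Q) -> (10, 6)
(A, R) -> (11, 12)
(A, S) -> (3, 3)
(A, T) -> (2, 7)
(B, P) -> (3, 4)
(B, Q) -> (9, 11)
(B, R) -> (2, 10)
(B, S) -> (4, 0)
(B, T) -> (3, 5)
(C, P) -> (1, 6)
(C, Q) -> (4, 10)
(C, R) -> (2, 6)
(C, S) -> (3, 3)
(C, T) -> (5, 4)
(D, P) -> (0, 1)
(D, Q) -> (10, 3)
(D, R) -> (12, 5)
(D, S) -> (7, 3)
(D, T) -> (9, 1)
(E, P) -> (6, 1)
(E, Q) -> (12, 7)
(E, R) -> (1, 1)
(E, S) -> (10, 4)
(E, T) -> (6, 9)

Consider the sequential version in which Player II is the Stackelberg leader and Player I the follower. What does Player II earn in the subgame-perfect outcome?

Backward induction with Player II moving first.
- P: Player I compares 0, 3, 1, 0, 6 and picks E; Player II would get 1.
- Q: Player I compares 10, 9, 4, 10, 12 and picks E; Player II would get 7.
- R: Player I compares 11, 2, 2, 12, 1 and picks D; Player II would get 5.
- S: Player I compares 3, 4, 3, 7, 10 and picks E; Player II would get 4.
- T: Player I compares 2, 3, 5, 9, 6 and picks D; Player II would get 1.
Among 1, 7, 5, 4, 1, the best is 7 at Q. Subgame-perfect outcome: (E, Q) with payoffs (12, 7).

7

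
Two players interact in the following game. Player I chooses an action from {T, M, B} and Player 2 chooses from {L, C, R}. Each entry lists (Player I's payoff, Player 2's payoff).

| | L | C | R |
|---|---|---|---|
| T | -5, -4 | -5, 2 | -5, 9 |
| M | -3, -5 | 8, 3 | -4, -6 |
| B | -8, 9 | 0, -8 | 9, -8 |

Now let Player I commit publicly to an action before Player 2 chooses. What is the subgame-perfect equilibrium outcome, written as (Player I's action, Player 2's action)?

(M, C)

Backward induction with Player I moving first.
- T: Player 2 compares -4, 2, 9 and picks R; Player I would get -5.
- M: Player 2 compares -5, 3, -6 and picks C; Player I would get 8.
- B: Player 2 compares 9, -8, -8 and picks L; Player I would get -8.
Maximizing over -5, 8, -8, Player I chooses M. Subgame-perfect outcome: (M, C) with payoffs (8, 3).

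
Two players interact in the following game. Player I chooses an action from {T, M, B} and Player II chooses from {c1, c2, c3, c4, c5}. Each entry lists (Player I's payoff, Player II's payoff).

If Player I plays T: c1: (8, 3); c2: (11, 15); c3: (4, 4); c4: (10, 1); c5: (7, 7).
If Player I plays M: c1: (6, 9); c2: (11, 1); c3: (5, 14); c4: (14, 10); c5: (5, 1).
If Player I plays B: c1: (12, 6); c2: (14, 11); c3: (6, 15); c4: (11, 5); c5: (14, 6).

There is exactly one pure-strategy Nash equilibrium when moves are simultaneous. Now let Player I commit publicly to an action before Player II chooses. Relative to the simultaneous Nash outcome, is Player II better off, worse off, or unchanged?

Player II best-responds to each possible Player I move:
- T: Player II compares 3, 15, 4, 1, 7 and picks c2; Player I would get 11.
- M: Player II compares 9, 1, 14, 10, 1 and picks c3; Player I would get 5.
- B: Player II compares 6, 11, 15, 5, 6 and picks c3; Player I would get 6.
Maximizing over 11, 5, 6, Player I chooses T. Subgame-perfect outcome: (T, c2) with payoffs (11, 15).
Under simultaneous play:
Player I's best replies: c1→B; c2→B; c3→B; c4→M; c5→B.
Player II's best replies: T→c2; M→c3; B→c3.
The unique mutual best reply is (B, c3), giving (6, 15).
Player II earns 15 sequentially versus 15 at the Nash outcome: unchanged.

unchanged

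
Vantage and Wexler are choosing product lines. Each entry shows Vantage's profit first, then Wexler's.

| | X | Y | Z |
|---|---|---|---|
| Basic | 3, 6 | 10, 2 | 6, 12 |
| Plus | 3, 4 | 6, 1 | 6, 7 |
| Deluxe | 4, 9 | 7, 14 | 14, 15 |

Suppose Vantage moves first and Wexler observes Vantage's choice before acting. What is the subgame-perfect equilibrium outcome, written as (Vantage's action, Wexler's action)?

Backward induction with Vantage moving first.
- Basic: Wexler compares 6, 2, 12 and picks Z; Vantage would get 6.
- Plus: Wexler compares 4, 1, 7 and picks Z; Vantage would get 6.
- Deluxe: Wexler compares 9, 14, 15 and picks Z; Vantage would get 14.
Maximizing over 6, 6, 14, Vantage chooses Deluxe. Subgame-perfect outcome: (Deluxe, Z) with payoffs (14, 15).

(Deluxe, Z)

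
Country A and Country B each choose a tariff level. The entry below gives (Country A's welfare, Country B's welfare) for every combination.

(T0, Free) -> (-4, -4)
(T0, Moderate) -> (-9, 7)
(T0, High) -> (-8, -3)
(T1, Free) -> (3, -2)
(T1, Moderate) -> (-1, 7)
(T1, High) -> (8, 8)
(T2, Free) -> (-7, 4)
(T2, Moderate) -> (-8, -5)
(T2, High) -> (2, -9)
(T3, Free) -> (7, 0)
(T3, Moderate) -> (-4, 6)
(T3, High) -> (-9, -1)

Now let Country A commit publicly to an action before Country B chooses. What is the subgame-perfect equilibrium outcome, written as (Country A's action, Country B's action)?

Work backward from Country B's decision.
- T0: BR = Moderate, leader payoff -9.
- T1: BR = High, leader payoff 8.
- T2: BR = Free, leader payoff -7.
- T3: BR = Moderate, leader payoff -4.
Maximizing over -9, 8, -7, -4, Country A chooses T1. Subgame-perfect outcome: (T1, High) with payoffs (8, 8).

(T1, High)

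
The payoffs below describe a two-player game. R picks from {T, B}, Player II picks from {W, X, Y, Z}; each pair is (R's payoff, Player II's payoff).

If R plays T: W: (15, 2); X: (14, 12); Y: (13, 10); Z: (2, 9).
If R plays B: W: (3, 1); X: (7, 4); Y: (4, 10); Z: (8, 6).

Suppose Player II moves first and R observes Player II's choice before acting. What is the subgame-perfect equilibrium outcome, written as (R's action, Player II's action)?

Solve by backward induction (Player II leads).
- W → R plays T (best of 15, 3); Player II gets 2.
- X → R plays T (best of 14, 7); Player II gets 12.
- Y → R plays T (best of 13, 4); Player II gets 10.
- Z → R plays B (best of 2, 8); Player II gets 6.
Among 2, 12, 10, 6, the best is 12 at X. Subgame-perfect outcome: (T, X) with payoffs (14, 12).

(T, X)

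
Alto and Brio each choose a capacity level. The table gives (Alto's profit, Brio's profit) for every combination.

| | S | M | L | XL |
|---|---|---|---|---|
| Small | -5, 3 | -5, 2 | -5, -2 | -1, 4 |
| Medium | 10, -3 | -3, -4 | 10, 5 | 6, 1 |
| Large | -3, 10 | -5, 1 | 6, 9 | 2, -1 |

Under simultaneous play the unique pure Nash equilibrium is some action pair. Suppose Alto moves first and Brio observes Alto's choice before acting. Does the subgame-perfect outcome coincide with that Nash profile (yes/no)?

yes

Backward induction with Alto moving first.
- Small: Brio compares 3, 2, -2, 4 and picks XL; Alto would get -1.
- Medium: Brio compares -3, -4, 5, 1 and picks L; Alto would get 10.
- Large: Brio compares 10, 1, 9, -1 and picks S; Alto would get -3.
Among -1, 10, -3, the best is 10 at Medium. Subgame-perfect outcome: (Medium, L) with payoffs (10, 5).
Under simultaneous play:
Alto's best replies: S→Medium; M→Medium; L→Medium; XL→Medium.
Brio's best replies: Small→XL; Medium→L; Large→S.
The unique mutual best reply is (Medium, L), giving (10, 5).
Sequential outcome (Medium, L) coincides with the Nash profile (Medium, L).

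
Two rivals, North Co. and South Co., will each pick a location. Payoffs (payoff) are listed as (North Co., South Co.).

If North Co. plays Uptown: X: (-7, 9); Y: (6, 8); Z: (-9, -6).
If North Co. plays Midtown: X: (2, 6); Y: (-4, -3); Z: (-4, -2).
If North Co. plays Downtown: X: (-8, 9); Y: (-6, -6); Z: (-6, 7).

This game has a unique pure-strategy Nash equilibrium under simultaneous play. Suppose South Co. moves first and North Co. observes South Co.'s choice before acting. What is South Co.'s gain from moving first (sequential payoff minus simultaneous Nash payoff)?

2

Work backward from North Co.'s decision.
- X → North Co. plays Midtown (best of -7, 2, -8); South Co. gets 6.
- Y → North Co. plays Uptown (best of 6, -4, -6); South Co. gets 8.
- Z → North Co. plays Midtown (best of -9, -4, -6); South Co. gets -2.
Maximizing over 6, 8, -2, South Co. chooses Y. Subgame-perfect outcome: (Uptown, Y) with payoffs (6, 8).
Under simultaneous play:
North Co.'s best replies: X→Midtown; Y→Uptown; Z→Midtown.
South Co.'s best replies: Uptown→X; Midtown→X; Downtown→X.
The unique mutual best reply is (Midtown, X), giving (2, 6).
South Co.'s commitment gain: 8 − 6 = 2.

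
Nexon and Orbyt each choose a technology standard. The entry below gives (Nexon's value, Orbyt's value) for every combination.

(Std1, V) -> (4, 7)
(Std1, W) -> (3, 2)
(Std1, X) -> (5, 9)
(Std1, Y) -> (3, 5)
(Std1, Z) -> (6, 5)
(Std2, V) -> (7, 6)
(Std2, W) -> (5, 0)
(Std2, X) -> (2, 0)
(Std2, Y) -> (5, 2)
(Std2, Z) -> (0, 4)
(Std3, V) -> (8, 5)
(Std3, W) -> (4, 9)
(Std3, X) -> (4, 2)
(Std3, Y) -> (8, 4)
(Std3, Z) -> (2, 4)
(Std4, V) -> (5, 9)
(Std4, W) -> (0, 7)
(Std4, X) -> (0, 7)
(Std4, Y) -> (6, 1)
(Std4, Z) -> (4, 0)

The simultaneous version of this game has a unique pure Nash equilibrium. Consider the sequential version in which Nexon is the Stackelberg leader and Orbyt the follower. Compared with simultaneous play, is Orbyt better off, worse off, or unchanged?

worse off

Solve by backward induction (Nexon leads).
- Std1: Orbyt compares 7, 2, 9, 5, 5 and picks X; Nexon would get 5.
- Std2: Orbyt compares 6, 0, 0, 2, 4 and picks V; Nexon would get 7.
- Std3: Orbyt compares 5, 9, 2, 4, 4 and picks W; Nexon would get 4.
- Std4: Orbyt compares 9, 7, 7, 1, 0 and picks V; Nexon would get 5.
Among 5, 7, 4, 5, the best is 7 at Std2. Subgame-perfect outcome: (Std2, V) with payoffs (7, 6).
Under simultaneous play:
Nexon's best replies: V→Std3; W→Std2; X→Std1; Y→Std3; Z→Std1.
Orbyt's best replies: Std1→X; Std2→V; Std3→W; Std4→V.
The unique mutual best reply is (Std1, X), giving (5, 9).
Orbyt earns 6 sequentially versus 9 at the Nash outcome: worse off.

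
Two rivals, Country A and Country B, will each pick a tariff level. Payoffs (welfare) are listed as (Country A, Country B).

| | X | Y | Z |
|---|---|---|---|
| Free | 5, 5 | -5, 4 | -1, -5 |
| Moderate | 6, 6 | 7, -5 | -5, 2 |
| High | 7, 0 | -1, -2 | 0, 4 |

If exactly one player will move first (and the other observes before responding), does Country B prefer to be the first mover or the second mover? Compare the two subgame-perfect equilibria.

second

If Country A leads: Country B's best replies are Free→X, Moderate→X, High→Z; Country A's induced payoffs 5, 6, 0; outcome (Moderate, X), payoffs (6, 6).
If Country B leads: Country A's best replies are X→High, Y→Moderate, Z→High; Country B's induced payoffs 0, -5, 4; outcome (High, Z), payoffs (0, 4).
Country B gets 4 moving first and 6 moving second, so Country B prefers to move second.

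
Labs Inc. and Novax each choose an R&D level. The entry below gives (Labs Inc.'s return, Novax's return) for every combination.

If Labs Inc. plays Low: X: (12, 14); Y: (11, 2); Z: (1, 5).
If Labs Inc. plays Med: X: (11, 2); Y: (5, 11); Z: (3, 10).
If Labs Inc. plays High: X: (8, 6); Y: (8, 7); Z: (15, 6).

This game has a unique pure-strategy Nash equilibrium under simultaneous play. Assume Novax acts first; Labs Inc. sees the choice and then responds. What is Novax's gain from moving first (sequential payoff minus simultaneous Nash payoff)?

0

Labs Inc. best-responds to each possible Novax move:
- X → Labs Inc. plays Low (best of 12, 11, 8); Novax gets 14.
- Y → Labs Inc. plays Low (best of 11, 5, 8); Novax gets 2.
- Z → Labs Inc. plays High (best of 1, 3, 15); Novax gets 6.
Novax's induced payoffs are 14, 2, 6, so Novax commits to X. Subgame-perfect outcome: (Low, X) with payoffs (12, 14).
Under simultaneous play:
Labs Inc.'s best replies: X→Low; Y→Low; Z→High.
Novax's best replies: Low→X; Med→Y; High→Y.
Only (Low, X) has each player best-responding; Nash payoffs (12, 14).
Novax's commitment gain: 14 − 14 = 0.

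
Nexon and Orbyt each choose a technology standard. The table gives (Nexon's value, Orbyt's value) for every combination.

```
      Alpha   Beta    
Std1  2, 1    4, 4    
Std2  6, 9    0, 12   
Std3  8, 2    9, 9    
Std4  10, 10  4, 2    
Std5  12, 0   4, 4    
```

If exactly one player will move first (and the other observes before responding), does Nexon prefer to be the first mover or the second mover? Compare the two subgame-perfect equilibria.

If Nexon leads: Orbyt's best replies are Std1→Beta, Std2→Beta, Std3→Beta, Std4→Alpha, Std5→Beta; Nexon's induced payoffs 4, 0, 9, 10, 4; outcome (Std4, Alpha), payoffs (10, 10).
If Orbyt leads: Nexon's best replies are Alpha→Std5, Beta→Std3; Orbyt's induced payoffs 0, 9; outcome (Std3, Beta), payoffs (9, 9).
Nexon gets 10 moving first and 9 moving second, so Nexon prefers to move first.

first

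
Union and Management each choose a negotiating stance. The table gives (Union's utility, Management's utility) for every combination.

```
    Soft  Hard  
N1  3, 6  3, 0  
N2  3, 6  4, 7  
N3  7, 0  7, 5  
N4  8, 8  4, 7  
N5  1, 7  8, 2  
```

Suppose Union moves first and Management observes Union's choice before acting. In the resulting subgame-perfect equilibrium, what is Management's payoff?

8

Management best-responds to each possible Union move:
- N1: Management compares 6, 0 and picks Soft; Union would get 3.
- N2: Management compares 6, 7 and picks Hard; Union would get 4.
- N3: Management compares 0, 5 and picks Hard; Union would get 7.
- N4: Management compares 8, 7 and picks Soft; Union would get 8.
- N5: Management compares 7, 2 and picks Soft; Union would get 1.
Union's induced payoffs are 3, 4, 7, 8, 1, so Union commits to N4. Subgame-perfect outcome: (N4, Soft) with payoffs (8, 8).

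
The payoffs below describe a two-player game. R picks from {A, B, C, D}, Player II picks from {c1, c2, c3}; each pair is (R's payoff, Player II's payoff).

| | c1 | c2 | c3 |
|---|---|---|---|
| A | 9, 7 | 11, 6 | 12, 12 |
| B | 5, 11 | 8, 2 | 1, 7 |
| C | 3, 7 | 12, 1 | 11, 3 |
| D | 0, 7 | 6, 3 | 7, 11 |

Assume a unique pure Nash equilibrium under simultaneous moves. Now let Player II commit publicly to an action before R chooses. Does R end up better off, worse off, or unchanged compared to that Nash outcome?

unchanged

R best-responds to each possible Player II move:
- c1 → R plays A (best of 9, 5, 3, 0); Player II gets 7.
- c2 → R plays C (best of 11, 8, 12, 6); Player II gets 1.
- c3 → R plays A (best of 12, 1, 11, 7); Player II gets 12.
Maximizing over 7, 1, 12, Player II chooses c3. Subgame-perfect outcome: (A, c3) with payoffs (12, 12).
For the simultaneous game, intersect best replies.
R's best replies: c1→A; c2→C; c3→A.
Player II's best replies: A→c3; B→c1; C→c1; D→c3.
Only (A, c3) has each player best-responding; Nash payoffs (12, 12).
R earns 12 sequentially versus 12 at the Nash outcome: unchanged.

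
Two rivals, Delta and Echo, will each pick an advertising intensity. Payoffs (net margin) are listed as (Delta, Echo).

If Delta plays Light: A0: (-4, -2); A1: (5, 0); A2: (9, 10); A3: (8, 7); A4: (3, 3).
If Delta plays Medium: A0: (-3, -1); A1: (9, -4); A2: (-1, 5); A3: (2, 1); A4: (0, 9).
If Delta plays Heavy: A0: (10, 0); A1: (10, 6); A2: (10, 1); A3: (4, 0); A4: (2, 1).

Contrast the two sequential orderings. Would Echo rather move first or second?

If Delta leads: Echo's best replies are Light→A2, Medium→A4, Heavy→A1; Delta's induced payoffs 9, 0, 10; outcome (Heavy, A1), payoffs (10, 6).
If Echo leads: Delta's best replies are A0→Heavy, A1→Heavy, A2→Heavy, A3→Light, A4→Light; Echo's induced payoffs 0, 6, 1, 7, 3; outcome (Light, A3), payoffs (8, 7).
Echo gets 7 moving first and 6 moving second, so Echo prefers to move first.

first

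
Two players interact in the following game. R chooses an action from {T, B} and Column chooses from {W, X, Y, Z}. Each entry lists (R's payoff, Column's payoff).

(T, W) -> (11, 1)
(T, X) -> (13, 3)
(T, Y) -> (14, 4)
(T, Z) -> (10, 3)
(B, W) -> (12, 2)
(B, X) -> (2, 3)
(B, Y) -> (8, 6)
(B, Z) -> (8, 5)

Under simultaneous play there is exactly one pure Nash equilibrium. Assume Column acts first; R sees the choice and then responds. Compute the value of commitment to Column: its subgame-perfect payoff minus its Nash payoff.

0

Work backward from R's decision.
- W: R compares 11, 12 and picks B; Column would get 2.
- X: R compares 13, 2 and picks T; Column would get 3.
- Y: R compares 14, 8 and picks T; Column would get 4.
- Z: R compares 10, 8 and picks T; Column would get 3.
Maximizing over 2, 3, 4, 3, Column chooses Y. Subgame-perfect outcome: (T, Y) with payoffs (14, 4).
Now find the simultaneous Nash equilibrium.
R's best replies: W→B; X→T; Y→T; Z→T.
Column's best replies: T→Y; B→Y.
Only (T, Y) has each player best-responding; Nash payoffs (14, 4).
Column's commitment gain: 4 − 4 = 0.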